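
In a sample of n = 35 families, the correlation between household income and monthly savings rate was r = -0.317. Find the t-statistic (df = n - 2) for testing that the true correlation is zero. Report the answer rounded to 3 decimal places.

t = r·√(n−2) / √(1−r²) with r = -0.317, n = 35
  = -0.317·√33 / √(1 − 0.100489)
  = -0.317·5.744563 / 0.948426
  = -1.821026 / 0.948426 = -1.920

-1.920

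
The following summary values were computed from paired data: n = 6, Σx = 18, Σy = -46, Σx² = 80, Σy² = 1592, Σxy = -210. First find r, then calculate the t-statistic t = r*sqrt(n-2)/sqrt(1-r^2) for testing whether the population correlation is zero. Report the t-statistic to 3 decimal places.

S_xy = nΣxy − ΣxΣy = 6·(-210) − 18·(-46) = -1260 − (-828) = -432
S_xx = nΣx² − (Σx)² = 6·80 − 18² = 480 − 324 = 156
S_yy = nΣy² − (Σy)² = 6·1592 − (-46)² = 9552 − 2116 = 7436
r = S_xy / √(S_xx·S_yy) = -432 / √(156·7436) = -432 / √1160016 = -432 / 1077.0404 = -0.4011
t = r·√(n−2)/√(1−r²) = -0.4011·√4 / √(1−0.160881) = -0.802200 / 0.916034 = -0.876

-0.876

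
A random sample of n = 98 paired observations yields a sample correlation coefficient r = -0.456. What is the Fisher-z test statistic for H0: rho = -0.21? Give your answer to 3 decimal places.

z_r = atanh(-0.456) = -0.492249,  z_0 = atanh(-0.21) = -0.213171
SE = 1/√(n−3) = 1/√95 = 0.102598
z = (z_r − z_0)/SE = (-0.492249 − (-0.213171)) / 0.102598 = -0.279078 / 0.102598 = -2.720

-2.720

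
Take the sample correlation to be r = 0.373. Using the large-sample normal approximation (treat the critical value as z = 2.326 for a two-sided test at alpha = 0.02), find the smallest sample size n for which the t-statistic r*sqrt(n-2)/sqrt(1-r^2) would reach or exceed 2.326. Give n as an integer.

36

Need r·√(n−2)/√(1−r²) ≥ 2.326
√(n−2) ≥ 2.326·√(1−0.139129) / 0.373 = 2.326·0.927831 / 0.373 = 5.7859
n−2 ≥ 33.4766  ⇒  n ≥ 35.4766
Smallest integer n = 36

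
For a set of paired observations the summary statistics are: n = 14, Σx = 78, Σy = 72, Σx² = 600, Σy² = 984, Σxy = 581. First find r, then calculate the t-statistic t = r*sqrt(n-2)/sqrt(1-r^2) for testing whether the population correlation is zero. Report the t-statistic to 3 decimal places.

S_xy = nΣxy − ΣxΣy = 14·581 − 78·72 = 8134 − 5616 = 2518
S_xx = nΣx² − (Σx)² = 14·600 − 78² = 8400 − 6084 = 2316
S_yy = nΣy² − (Σy)² = 14·984 − 72² = 13776 − 5184 = 8592
r = S_xy / √(S_xx·S_yy) = 2518 / √(2316·8592) = 2518 / √19899072 = 2518 / 4460.8376 = 0.5645
t = r·√(n−2)/√(1−r²) = 0.5645·√12 / √(1−0.318660) = 1.955485 / 0.825433 = 2.369

2.369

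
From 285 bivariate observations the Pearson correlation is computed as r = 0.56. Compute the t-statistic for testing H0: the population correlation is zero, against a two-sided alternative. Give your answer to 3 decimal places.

11.371

1 − r² = 1 − 0.3136 = 0.6864;  √(1−r²) = 0.828493
√(n−2) = √283 = 16.822604
t = r·√(n−2)/√(1−r²) = 0.56 · 16.822604 / 0.828493 = 11.371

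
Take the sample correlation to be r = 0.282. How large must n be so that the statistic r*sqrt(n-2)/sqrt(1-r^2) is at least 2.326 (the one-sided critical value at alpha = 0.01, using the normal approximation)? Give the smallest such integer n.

r√(n−2)/√(1−r²) ≥ 2.326  ⇔  n−2 ≥ (2.326)²·(1−r²)/r²
(1−r²)/r² = (1−0.079524)/0.079524 = 11.5748
n ≥ 2 + 5.410276·11.5748 = 2 + 62.6229 = 64.6229
⌈64.6229⌉ = 65

65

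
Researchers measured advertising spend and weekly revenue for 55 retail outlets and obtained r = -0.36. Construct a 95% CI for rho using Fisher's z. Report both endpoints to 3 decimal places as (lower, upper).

(-0.571, -0.105)

z_r = atanh(-0.36) = -0.376886;  SE = 1/√(n−3) = 1/√52 = 0.138675
z-limits: -0.376886 ± 1.960·0.138675 = -0.376886 ± 0.271803 = [-0.648689, -0.105083]
ρ-limits: (tanh -0.648689, tanh -0.105083) = (-0.571, -0.105)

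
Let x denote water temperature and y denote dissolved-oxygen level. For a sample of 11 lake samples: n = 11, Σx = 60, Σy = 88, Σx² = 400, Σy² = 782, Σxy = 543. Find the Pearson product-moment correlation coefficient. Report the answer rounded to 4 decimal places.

Numerator: nΣxy − (Σx)(Σy) = 11·543 − (60)(88) = 693
Denominator: √[(nΣx²−(Σx)²)(nΣy²−(Σy)²)]
  nΣx²−(Σx)² = 11·400 − 3600 = 800;  nΣy²−(Σy)² = 11·782 − 7744 = 858
  √(800·858) = √686400 = 828.4926
r = 693 / 828.4926 = 0.8365

0.8365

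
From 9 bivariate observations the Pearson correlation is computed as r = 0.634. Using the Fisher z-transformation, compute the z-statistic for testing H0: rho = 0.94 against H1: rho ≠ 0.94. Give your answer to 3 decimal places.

-2.425

z_r = atanh(0.634) = 0.748076,  z_0 = atanh(0.94) = 1.738049
SE = 1/√(n−3) = 1/√6 = 0.408248
z = (z_r − z_0)/SE = (0.748076 − 1.738049) / 0.408248 = -0.989973 / 0.408248 = -2.425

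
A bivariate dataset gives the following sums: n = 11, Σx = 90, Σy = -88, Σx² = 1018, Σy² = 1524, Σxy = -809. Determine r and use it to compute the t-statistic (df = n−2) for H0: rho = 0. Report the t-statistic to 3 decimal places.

S_xy = nΣxy − ΣxΣy = 11·(-809) − 90·(-88) = -8899 − (-7920) = -979
S_xx = nΣx² − (Σx)² = 11·1018 − 90² = 11198 − 8100 = 3098
S_yy = nΣy² − (Σy)² = 11·1524 − (-88)² = 16764 − 7744 = 9020
r = S_xy / √(S_xx·S_yy) = -979 / √(3098·9020) = -979 / √27943960 = -979 / 5286.2047 = -0.1852
t = r·√(n−2)/√(1−r²) = -0.1852·√9 / √(1−0.034299) = -0.555600 / 0.982701 = -0.565

-0.565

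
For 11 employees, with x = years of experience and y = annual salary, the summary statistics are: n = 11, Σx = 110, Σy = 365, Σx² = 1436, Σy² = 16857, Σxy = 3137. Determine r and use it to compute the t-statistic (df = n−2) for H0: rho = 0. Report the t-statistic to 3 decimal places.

S_xy = nΣxy − ΣxΣy = 11·3137 − 110·365 = 34507 − 40150 = -5643
S_xx = nΣx² − (Σx)² = 11·1436 − 110² = 15796 − 12100 = 3696
S_yy = nΣy² − (Σy)² = 11·16857 − 365² = 185427 − 133225 = 52202
r = S_xy / √(S_xx·S_yy) = -5643 / √(3696·52202) = -5643 / √192938592 = -5643 / 13890.2337 = -0.4063
t = r·√(n−2)/√(1−r²) = -0.4063·√9 / √(1−0.165080) = -1.218900 / 0.913740 = -1.334

-1.334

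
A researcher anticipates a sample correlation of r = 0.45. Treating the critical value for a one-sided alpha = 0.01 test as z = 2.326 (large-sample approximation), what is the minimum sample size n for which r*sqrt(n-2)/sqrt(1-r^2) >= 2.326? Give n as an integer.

r√(n−2)/√(1−r²) ≥ 2.326  ⇔  n−2 ≥ (2.326)²·(1−r²)/r²
(1−r²)/r² = (1−0.2025)/0.2025 = 3.9383
n ≥ 2 + 5.410276·3.9383 = 2 + 21.3073 = 23.3073
⌈23.3073⌉ = 24

24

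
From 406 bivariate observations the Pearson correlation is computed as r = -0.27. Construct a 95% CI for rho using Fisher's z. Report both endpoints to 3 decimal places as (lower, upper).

z_r = atanh(-0.27) = -0.276864;  SE = 1/√(n−3) = 1/√403 = 0.049814
z-limits: -0.276864 ± 1.960·0.049814 = -0.276864 ± 0.097635 = [-0.374499, -0.179229]
ρ-limits: (tanh -0.374499, tanh -0.179229) = (-0.358, -0.177)

(-0.358, -0.177)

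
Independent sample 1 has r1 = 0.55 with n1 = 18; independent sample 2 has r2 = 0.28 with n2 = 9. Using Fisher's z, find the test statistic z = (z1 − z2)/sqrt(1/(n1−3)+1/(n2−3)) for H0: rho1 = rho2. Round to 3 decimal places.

0.685

Fisher z-transforms: z1 = atanh(0.55) = 0.618381, z2 = atanh(0.28) = 0.287682; difference d = 0.330699
Var(d) = 1/15 + 1/6 = 0.0666667 + 0.1666667 = 0.2333334
z = d/√Var(d) = 0.330699 / √0.2333334 = 0.330699 / 0.483046 = 0.685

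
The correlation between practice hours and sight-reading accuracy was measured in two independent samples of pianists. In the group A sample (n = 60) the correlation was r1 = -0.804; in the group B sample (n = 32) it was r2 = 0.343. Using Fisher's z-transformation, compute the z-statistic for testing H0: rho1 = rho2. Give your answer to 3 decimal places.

-6.433

Fisher z-transforms: z1 = atanh(-0.804) = -1.109824, z2 = atanh(0.343) = 0.357489; difference d = -1.467313
Var(d) = 1/57 + 1/29 = 0.0175439 + 0.0344828 = 0.0520267
z = d/√Var(d) = -1.467313 / √0.0520267 = -1.467313 / 0.228094 = -6.433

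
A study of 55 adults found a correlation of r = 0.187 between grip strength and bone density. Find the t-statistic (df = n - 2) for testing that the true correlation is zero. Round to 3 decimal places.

1.386

1 − r² = 1 − 0.034969 = 0.965031;  √(1−r²) = 0.982360
√(n−2) = √53 = 7.280110
t = r·√(n−2)/√(1−r²) = 0.187 · 7.280110 / 0.982360 = 1.386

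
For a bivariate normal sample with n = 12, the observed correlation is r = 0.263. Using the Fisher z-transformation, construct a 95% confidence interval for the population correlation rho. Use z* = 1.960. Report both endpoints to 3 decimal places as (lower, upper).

z_r = atanh(0.263) = 0.269329;  SE = 1/√(n−3) = 1/√9 = 0.333333
z-limits: 0.269329 ± 1.960·0.333333 = 0.269329 ± 0.653333 = [-0.384004, 0.922662]
ρ-limits: (tanh -0.384004, tanh 0.922662) = (-0.366, 0.727)

(-0.366, 0.727)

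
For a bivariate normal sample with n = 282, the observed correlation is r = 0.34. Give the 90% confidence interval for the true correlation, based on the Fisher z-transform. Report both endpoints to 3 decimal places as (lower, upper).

z_r = atanh(0.34) = 0.354093;  SE = 1/√(n−3) = 1/√279 = 0.059868
z-limits: 0.354093 ± 1.645·0.059868 = 0.354093 ± 0.098483 = [0.255610, 0.452576]
ρ-limits: (tanh 0.255610, tanh 0.452576) = (0.250, 0.424)

(0.250, 0.424)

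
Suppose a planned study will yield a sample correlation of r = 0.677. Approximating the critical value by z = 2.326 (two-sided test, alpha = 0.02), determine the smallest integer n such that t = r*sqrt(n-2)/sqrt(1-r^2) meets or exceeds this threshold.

9

r√(n−2)/√(1−r²) ≥ 2.326  ⇔  n−2 ≥ (2.326)²·(1−r²)/r²
(1−r²)/r² = (1−0.458329)/0.458329 = 1.1818
n ≥ 2 + 5.410276·1.1818 = 2 + 6.3939 = 8.3939
⌈8.3939⌉ = 9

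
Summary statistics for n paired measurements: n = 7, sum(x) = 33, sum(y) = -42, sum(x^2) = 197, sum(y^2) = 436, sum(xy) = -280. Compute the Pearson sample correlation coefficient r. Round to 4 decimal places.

Numerator: nΣxy − (Σx)(Σy) = 7·(-280) − (33)(-42) = -574
Denominator: √[(nΣx²−(Σx)²)(nΣy²−(Σy)²)]
  nΣx²−(Σx)² = 7·197 − 1089 = 290;  nΣy²−(Σy)² = 7·436 − 1764 = 1288
  √(290·1288) = √373520 = 611.1628
r = -574 / 611.1628 = -0.9392

-0.9392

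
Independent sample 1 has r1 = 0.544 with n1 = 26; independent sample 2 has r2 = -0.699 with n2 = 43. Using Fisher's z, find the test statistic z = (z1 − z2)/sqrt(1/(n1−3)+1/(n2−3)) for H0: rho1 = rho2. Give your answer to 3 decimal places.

z1 = atanh(0.544) = 0.609819,  z2 = atanh(-0.699) = -0.865342
SE = √(1/(n1−3) + 1/(n2−3)) = √(1/23 + 1/40) = √(0.0434783 + 0.0250000) = √0.0684783 = 0.261684
z = (z1 − z2)/SE = (0.609819 − (-0.865342)) / 0.261684 = 1.475161 / 0.261684 = 5.637

5.637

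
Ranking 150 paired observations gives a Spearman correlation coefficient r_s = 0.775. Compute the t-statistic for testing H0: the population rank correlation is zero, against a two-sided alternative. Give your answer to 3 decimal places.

14.919

t = r_s·√(n−2) / √(1−r_s²) with r_s = 0.775, n = 150
  = 0.775·√148 / √(1 − 0.600625)
  = 0.775·12.165525 / 0.631961
  = 9.428282 / 0.631961 = 14.919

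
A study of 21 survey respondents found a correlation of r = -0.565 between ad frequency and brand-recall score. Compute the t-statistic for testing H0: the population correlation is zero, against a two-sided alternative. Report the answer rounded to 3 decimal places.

t = r·√(n−2) / √(1−r²) with r = -0.565, n = 21
  = -0.565·√19 / √(1 − 0.319225)
  = -0.565·4.358899 / 0.825091
  = -2.462778 / 0.825091 = -2.985

-2.985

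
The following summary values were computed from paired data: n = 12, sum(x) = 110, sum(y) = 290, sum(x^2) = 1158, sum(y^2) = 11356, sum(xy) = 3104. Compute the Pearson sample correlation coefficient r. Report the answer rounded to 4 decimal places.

S_xy = nΣxy − ΣxΣy = 12·3104 − 110·290 = 37248 − 31900 = 5348
S_xx = nΣx² − (Σx)² = 12·1158 − 110² = 13896 − 12100 = 1796
S_yy = nΣy² − (Σy)² = 12·11356 − 290² = 136272 − 84100 = 52172
r = S_xy / √(S_xx·S_yy) = 5348 / √(1796·52172) = 5348 / √93700912 = 5348 / 9679.9231 = 0.5525

0.5525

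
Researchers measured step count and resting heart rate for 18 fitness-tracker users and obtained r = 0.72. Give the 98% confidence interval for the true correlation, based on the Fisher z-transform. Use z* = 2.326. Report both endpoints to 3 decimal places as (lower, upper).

(0.298, 0.907)

Fisher z: z_r = atanh(r) = ½·ln((1+0.72)/(1−0.72)) = 0.907645
SE(z) = 1/√(n−3) = 1/√15 = 0.258199
98% ⇒ z* = 2.326; margin = 2.326·0.258199 = 0.600571
CI on z-scale: (0.307074, 1.508216)
Back-transform: tanh(0.307074) = 0.297773, tanh(1.508216) = 0.906622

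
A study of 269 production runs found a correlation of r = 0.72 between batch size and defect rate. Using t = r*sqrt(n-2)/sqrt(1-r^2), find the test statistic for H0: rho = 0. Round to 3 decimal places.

16.953

1 − r² = 1 − 0.5184 = 0.4816;  √(1−r²) = 0.693974
√(n−2) = √267 = 16.340135
t = r·√(n−2)/√(1−r²) = 0.72 · 16.340135 / 0.693974 = 16.953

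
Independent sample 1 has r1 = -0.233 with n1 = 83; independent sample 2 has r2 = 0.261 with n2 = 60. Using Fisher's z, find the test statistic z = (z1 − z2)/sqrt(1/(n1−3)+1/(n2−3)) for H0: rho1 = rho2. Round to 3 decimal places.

-2.911

Fisher z-transforms: z1 = atanh(-0.233) = -0.237359, z2 = atanh(0.261) = 0.267181; difference d = -0.504540
Var(d) = 1/80 + 1/57 = 0.0125000 + 0.0175439 = 0.0300439
z = d/√Var(d) = -0.504540 / √0.0300439 = -0.504540 / 0.173332 = -2.911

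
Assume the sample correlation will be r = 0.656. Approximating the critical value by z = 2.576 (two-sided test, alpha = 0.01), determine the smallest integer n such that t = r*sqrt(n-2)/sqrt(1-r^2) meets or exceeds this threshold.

Need r·√(n−2)/√(1−r²) ≥ 2.576
√(n−2) ≥ 2.576·√(1−0.430336) / 0.656 = 2.576·0.754761 / 0.656 = 2.9638
n−2 ≥ 8.7841  ⇒  n ≥ 10.7841
Smallest integer n = 11

11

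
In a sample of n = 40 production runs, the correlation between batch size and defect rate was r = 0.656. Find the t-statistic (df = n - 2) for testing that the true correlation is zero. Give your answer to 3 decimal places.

5.358

1 − r² = 1 − 0.430336 = 0.569664;  √(1−r²) = 0.754761
√(n−2) = √38 = 6.164414
t = r·√(n−2)/√(1−r²) = 0.656 · 6.164414 / 0.754761 = 5.358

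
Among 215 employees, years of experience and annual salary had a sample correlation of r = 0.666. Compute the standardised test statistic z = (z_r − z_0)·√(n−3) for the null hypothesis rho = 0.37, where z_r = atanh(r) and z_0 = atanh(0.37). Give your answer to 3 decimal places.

z_r = atanh(0.666) = 0.803520,  z_0 = atanh(0.37) = 0.388423
SE = 1/√(n−3) = 1/√212 = 0.068680
z = (z_r − z_0)/SE = (0.803520 − 0.388423) / 0.068680 = 0.415097 / 0.068680 = 6.044

6.044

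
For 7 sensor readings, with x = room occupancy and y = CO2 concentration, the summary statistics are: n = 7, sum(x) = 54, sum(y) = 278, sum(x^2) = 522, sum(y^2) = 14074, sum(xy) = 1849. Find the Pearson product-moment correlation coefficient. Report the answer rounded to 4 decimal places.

Numerator: nΣxy − (Σx)(Σy) = 7·1849 − (54)(278) = -2069
Denominator: √[(nΣx²−(Σx)²)(nΣy²−(Σy)²)]
  nΣx²−(Σx)² = 7·522 − 2916 = 738;  nΣy²−(Σy)² = 7·14074 − 77284 = 21234
  √(738·21234) = √15670692 = 3958.6225
r = -2069 / 3958.6225 = -0.5227

-0.5227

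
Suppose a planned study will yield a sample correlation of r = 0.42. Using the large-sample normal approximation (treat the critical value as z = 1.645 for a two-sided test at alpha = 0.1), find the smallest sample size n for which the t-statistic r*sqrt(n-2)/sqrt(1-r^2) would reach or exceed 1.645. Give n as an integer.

Need r·√(n−2)/√(1−r²) ≥ 1.645
√(n−2) ≥ 1.645·√(1−0.1764) / 0.42 = 1.645·0.907524 / 0.42 = 3.5545
n−2 ≥ 12.6345  ⇒  n ≥ 14.6345
Smallest integer n = 15

15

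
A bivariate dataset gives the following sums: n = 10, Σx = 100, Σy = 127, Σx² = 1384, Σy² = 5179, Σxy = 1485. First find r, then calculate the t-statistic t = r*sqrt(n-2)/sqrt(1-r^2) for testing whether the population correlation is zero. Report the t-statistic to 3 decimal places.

0.529

Numerator: nΣxy − (Σx)(Σy) = 10·1485 − (100)(127) = 2150
Denominator: √[(nΣx²−(Σx)²)(nΣy²−(Σy)²)]
  nΣx²−(Σx)² = 10·1384 − 10000 = 3840;  nΣy²−(Σy)² = 10·5179 − 16129 = 35661
  √(3840·35661) = √136938240 = 11702.0614
r = 2150 / 11702.0614 = 0.1837
t = r·√(n−2)/√(1−r²) = 0.1837·√8 / √(1−0.033746) = 0.519582 / 0.982982 = 0.529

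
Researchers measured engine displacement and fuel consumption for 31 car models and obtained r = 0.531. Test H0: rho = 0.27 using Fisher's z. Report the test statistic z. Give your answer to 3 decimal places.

z_r = atanh(0.531) = 0.591537,  z_0 = atanh(0.27) = 0.276864
SE = 1/√(n−3) = 1/√28 = 0.188982
z = (z_r − z_0)/SE = (0.591537 − 0.276864) / 0.188982 = 0.314673 / 0.188982 = 1.665

1.665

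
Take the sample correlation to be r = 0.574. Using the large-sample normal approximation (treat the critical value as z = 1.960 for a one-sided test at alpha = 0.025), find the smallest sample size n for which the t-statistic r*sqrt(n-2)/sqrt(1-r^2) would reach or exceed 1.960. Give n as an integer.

10

r√(n−2)/√(1−r²) ≥ 1.960  ⇔  n−2 ≥ (1.960)²·(1−r²)/r²
(1−r²)/r² = (1−0.329476)/0.329476 = 2.0351
n ≥ 2 + 3.8416·2.0351 = 2 + 7.8180 = 9.8180
⌈9.8180⌉ = 10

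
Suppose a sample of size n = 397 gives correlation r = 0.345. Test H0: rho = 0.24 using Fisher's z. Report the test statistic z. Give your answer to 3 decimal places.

2.282

z_r = atanh(0.345) = 0.359757,  z_0 = atanh(0.24) = 0.244774
SE = 1/√(n−3) = 1/√394 = 0.050379
z = (z_r − z_0)/SE = (0.359757 − 0.244774) / 0.050379 = 0.114983 / 0.050379 = 2.282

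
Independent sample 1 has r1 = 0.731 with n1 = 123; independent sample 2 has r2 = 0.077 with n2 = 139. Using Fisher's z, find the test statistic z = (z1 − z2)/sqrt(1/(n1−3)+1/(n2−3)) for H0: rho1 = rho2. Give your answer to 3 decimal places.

6.816

Fisher z-transforms: z1 = atanh(0.731) = 0.930872, z2 = atanh(0.077) = 0.077153; difference d = 0.853719
Var(d) = 1/120 + 1/136 = 0.0083333 + 0.0073529 = 0.0156862
z = d/√Var(d) = 0.853719 / √0.0156862 = 0.853719 / 0.125245 = 6.816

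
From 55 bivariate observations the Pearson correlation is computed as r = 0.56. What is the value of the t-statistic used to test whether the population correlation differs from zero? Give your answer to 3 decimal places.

1 − r² = 1 − 0.3136 = 0.6864;  √(1−r²) = 0.828493
√(n−2) = √53 = 7.280110
t = r·√(n−2)/√(1−r²) = 0.56 · 7.280110 / 0.828493 = 4.921

4.921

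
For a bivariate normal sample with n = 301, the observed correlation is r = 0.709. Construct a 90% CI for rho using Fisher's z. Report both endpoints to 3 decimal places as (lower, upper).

(0.658, 0.753)

z_r = atanh(0.709) = 0.885170;  SE = 1/√(n−3) = 1/√298 = 0.057928
z-limits: 0.885170 ± 1.645·0.057928 = 0.885170 ± 0.095292 = [0.789878, 0.980462]
ρ-limits: (tanh 0.789878, tanh 0.980462) = (0.658, 0.753)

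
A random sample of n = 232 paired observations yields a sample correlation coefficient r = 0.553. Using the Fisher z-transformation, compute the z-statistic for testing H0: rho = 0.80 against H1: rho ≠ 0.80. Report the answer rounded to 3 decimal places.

Fisher z: atanh(0.553) = 0.622693, atanh(0.80) = 1.098612
z = (z_r − z_0)·√(n−3) = (0.622693 − 1.098612)·√229 = -0.475919 · 15.132746 = -7.202

-7.202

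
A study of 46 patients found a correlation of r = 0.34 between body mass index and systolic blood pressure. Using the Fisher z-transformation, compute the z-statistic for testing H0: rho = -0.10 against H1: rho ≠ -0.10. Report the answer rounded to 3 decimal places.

z_r = atanh(0.34) = 0.354093,  z_0 = atanh(-0.10) = -0.100335
SE = 1/√(n−3) = 1/√43 = 0.152499
z = (z_r − z_0)/SE = (0.354093 − (-0.100335)) / 0.152499 = 0.454428 / 0.152499 = 2.980

2.980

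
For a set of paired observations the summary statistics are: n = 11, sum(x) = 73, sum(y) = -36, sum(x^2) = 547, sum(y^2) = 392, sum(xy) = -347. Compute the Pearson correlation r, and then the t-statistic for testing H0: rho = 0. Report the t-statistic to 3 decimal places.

-4.386

S_xy = nΣxy − ΣxΣy = 11·(-347) − 73·(-36) = -3817 − (-2628) = -1189
S_xx = nΣx² − (Σx)² = 11·547 − 73² = 6017 − 5329 = 688
S_yy = nΣy² − (Σy)² = 11·392 − (-36)² = 4312 − 1296 = 3016
r = S_xy / √(S_xx·S_yy) = -1189 / √(688·3016) = -1189 / √2075008 = -1189 / 1440.4888 = -0.8254
t = r·√(n−2)/√(1−r²) = -0.8254·√9 / √(1−0.681285) = -2.476200 / 0.564548 = -4.386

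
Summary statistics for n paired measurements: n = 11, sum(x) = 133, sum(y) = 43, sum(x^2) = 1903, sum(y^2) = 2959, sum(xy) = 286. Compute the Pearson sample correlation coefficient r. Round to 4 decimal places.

Numerator: nΣxy − (Σx)(Σy) = 11·286 − (133)(43) = -2573
Denominator: √[(nΣx²−(Σx)²)(nΣy²−(Σy)²)]
  nΣx²−(Σx)² = 11·1903 − 17689 = 3244;  nΣy²−(Σy)² = 11·2959 − 1849 = 30700
  √(3244·30700) = √99590800 = 9979.5190
r = -2573 / 9979.5190 = -0.2578

-0.2578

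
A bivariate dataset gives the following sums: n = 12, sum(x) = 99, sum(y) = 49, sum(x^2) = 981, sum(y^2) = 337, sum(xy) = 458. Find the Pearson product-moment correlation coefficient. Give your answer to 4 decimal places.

S_xy = nΣxy − ΣxΣy = 12·458 − 99·49 = 5496 − 4851 = 645
S_xx = nΣx² − (Σx)² = 12·981 − 99² = 11772 − 9801 = 1971
S_yy = nΣy² − (Σy)² = 12·337 − 49² = 4044 − 2401 = 1643
r = S_xy / √(S_xx·S_yy) = 645 / √(1971·1643) = 645 / √3238353 = 645 / 1799.5424 = 0.3584

0.3584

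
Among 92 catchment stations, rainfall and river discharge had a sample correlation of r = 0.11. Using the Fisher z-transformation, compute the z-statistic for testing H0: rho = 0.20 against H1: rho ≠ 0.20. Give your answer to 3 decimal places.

Fisher z: atanh(0.11) = 0.110447, atanh(0.20) = 0.202733
z = (z_r − z_0)·√(n−3) = (0.110447 − 0.202733)·√89 = -0.092286 · 9.433981 = -0.871

-0.871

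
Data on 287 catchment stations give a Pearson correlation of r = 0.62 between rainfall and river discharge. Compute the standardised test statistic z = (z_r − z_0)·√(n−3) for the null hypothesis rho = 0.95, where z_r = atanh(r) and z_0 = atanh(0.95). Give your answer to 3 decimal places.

-18.652

Fisher z: atanh(0.62) = 0.725005, atanh(0.95) = 1.831781
z = (z_r − z_0)·√(n−3) = (0.725005 − 1.831781)·√284 = -1.106776 · 16.852300 = -18.652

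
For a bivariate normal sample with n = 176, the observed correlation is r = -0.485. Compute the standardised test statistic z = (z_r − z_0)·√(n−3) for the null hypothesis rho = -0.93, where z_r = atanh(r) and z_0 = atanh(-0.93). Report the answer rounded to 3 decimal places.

14.848

z_r = atanh(-0.485) = -0.529502,  z_0 = atanh(-0.93) = -1.658390
SE = 1/√(n−3) = 1/√173 = 0.076029
z = (z_r − z_0)/SE = (-0.529502 − (-1.658390)) / 0.076029 = 1.128888 / 0.076029 = 14.848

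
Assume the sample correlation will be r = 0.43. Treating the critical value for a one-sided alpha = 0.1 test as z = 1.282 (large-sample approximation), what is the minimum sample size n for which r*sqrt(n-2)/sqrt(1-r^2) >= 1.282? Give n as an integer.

Need r·√(n−2)/√(1−r²) ≥ 1.282
√(n−2) ≥ 1.282·√(1−0.1849) / 0.43 = 1.282·0.902829 / 0.43 = 2.6917
n−2 ≥ 7.2452  ⇒  n ≥ 9.2452
Smallest integer n = 10

10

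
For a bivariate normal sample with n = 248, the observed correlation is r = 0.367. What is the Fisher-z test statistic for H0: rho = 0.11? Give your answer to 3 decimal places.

z_r = atanh(0.367) = 0.384952,  z_0 = atanh(0.11) = 0.110447
SE = 1/√(n−3) = 1/√245 = 0.063888
z = (z_r − z_0)/SE = (0.384952 − 0.110447) / 0.063888 = 0.274505 / 0.063888 = 4.297

4.297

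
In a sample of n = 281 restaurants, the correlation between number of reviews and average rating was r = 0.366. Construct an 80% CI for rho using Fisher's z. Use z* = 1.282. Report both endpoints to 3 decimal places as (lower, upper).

Fisher z: z_r = atanh(r) = ½·ln((1+0.366)/(1−0.366)) = 0.383797
SE(z) = 1/√(n−3) = 1/√278 = 0.059976
80% ⇒ z* = 1.282; margin = 1.282·0.059976 = 0.076889
CI on z-scale: (0.306908, 0.460686)
Back-transform: tanh(0.306908) = 0.297622, tanh(0.460686) = 0.430643

(0.298, 0.431)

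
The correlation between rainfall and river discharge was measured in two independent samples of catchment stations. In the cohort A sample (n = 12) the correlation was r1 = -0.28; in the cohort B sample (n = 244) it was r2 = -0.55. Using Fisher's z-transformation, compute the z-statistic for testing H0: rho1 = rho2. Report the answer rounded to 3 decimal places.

Fisher z-transforms: z1 = atanh(-0.28) = -0.287682, z2 = atanh(-0.55) = -0.618381; difference d = 0.330699
Var(d) = 1/9 + 1/241 = 0.1111111 + 0.0041494 = 0.1152605
z = d/√Var(d) = 0.330699 / √0.1152605 = 0.330699 / 0.339500 = 0.974

0.974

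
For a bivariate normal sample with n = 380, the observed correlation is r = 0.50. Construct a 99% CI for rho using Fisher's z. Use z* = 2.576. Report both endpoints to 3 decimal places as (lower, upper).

(0.394, 0.593)

z_r = atanh(0.50) = 0.549306;  SE = 1/√(n−3) = 1/√377 = 0.051503
z-limits: 0.549306 ± 2.576·0.051503 = 0.549306 ± 0.132672 = [0.416634, 0.681978]
ρ-limits: (tanh 0.416634, tanh 0.681978) = (0.394, 0.593)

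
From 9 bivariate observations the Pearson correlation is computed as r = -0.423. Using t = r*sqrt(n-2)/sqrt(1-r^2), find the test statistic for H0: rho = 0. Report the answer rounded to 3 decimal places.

-1.235

t = r·√(n−2) / √(1−r²) with r = -0.423, n = 9
  = -0.423·√7 / √(1 − 0.178929)
  = -0.423·2.645751 / 0.906130
  = -1.119153 / 0.906130 = -1.235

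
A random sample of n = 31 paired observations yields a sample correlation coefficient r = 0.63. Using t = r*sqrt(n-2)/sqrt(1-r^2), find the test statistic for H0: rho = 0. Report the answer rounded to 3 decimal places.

4.369

1 − r² = 1 − 0.3969 = 0.6031;  √(1−r²) = 0.776595
√(n−2) = √29 = 5.385165
t = r·√(n−2)/√(1−r²) = 0.63 · 5.385165 / 0.776595 = 4.369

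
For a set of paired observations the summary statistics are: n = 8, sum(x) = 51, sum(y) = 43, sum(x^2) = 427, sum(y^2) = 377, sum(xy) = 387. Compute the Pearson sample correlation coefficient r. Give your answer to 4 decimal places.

0.9259

S_xy = nΣxy − ΣxΣy = 8·387 − 51·43 = 3096 − 2193 = 903
S_xx = nΣx² − (Σx)² = 8·427 − 51² = 3416 − 2601 = 815
S_yy = nΣy² − (Σy)² = 8·377 − 43² = 3016 − 1849 = 1167
r = S_xy / √(S_xx·S_yy) = 903 / √(815·1167) = 903 / √951105 = 903 / 975.2461 = 0.9259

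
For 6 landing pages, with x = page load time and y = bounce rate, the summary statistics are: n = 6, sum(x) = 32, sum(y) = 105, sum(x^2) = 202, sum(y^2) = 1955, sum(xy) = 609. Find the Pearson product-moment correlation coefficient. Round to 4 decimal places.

S_xy = nΣxy − ΣxΣy = 6·609 − 32·105 = 3654 − 3360 = 294
S_xx = nΣx² − (Σx)² = 6·202 − 32² = 1212 − 1024 = 188
S_yy = nΣy² − (Σy)² = 6·1955 − 105² = 11730 − 11025 = 705
r = S_xy / √(S_xx·S_yy) = 294 / √(188·705) = 294 / √132540 = 294 / 364.0604 = 0.8076

0.8076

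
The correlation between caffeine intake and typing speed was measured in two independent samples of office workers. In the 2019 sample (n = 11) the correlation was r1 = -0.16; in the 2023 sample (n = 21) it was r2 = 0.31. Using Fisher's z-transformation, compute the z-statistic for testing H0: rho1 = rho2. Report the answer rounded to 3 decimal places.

-1.134

z1 = atanh(-0.16) = -0.161387,  z2 = atanh(0.31) = 0.320545
SE = √(1/(n1−3) + 1/(n2−3)) = √(1/8 + 1/18) = √(0.1250000 + 0.0555556) = √0.1805556 = 0.424918
z = (z1 − z2)/SE = (-0.161387 − 0.320545) / 0.424918 = -0.481932 / 0.424918 = -1.134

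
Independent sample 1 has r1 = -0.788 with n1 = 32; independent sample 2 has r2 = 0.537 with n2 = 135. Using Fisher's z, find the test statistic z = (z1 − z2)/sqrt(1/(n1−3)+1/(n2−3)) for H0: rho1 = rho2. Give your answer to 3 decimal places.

-8.124

z1 = atanh(-0.788) = -1.066133,  z2 = atanh(0.537) = 0.599930
SE = √(1/(n1−3) + 1/(n2−3)) = √(1/29 + 1/132) = √(0.0344828 + 0.0075758) = √0.0420586 = 0.205082
z = (z1 − z2)/SE = (-1.066133 − 0.599930) / 0.205082 = -1.666063 / 0.205082 = -8.124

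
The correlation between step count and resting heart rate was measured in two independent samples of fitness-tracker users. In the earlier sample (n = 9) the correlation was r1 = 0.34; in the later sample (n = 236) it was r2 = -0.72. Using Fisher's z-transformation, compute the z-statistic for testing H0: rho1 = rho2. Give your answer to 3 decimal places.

z1 = atanh(0.34) = 0.354093,  z2 = atanh(-0.72) = -0.907645
SE = √(1/(n1−3) + 1/(n2−3)) = √(1/6 + 1/233) = √(0.1666667 + 0.0042918) = √0.1709585 = 0.413471
z = (z1 − z2)/SE = (0.354093 − (-0.907645)) / 0.413471 = 1.261738 / 0.413471 = 3.052

3.052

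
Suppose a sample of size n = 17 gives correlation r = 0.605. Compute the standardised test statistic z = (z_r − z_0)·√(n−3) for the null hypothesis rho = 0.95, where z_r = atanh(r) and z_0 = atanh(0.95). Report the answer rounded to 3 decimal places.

z_r = atanh(0.605) = 0.700997,  z_0 = atanh(0.95) = 1.831781
SE = 1/√(n−3) = 1/√14 = 0.267261
z = (z_r − z_0)/SE = (0.700997 − 1.831781) / 0.267261 = -1.130784 / 0.267261 = -4.231

-4.231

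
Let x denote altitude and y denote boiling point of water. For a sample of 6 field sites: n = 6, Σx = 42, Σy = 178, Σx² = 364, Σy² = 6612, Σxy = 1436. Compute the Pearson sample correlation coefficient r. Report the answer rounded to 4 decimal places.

S_xy = nΣxy − ΣxΣy = 6·1436 − 42·178 = 8616 − 7476 = 1140
S_xx = nΣx² − (Σx)² = 6·364 − 42² = 2184 − 1764 = 420
S_yy = nΣy² − (Σy)² = 6·6612 − 178² = 39672 − 31684 = 7988
r = S_xy / √(S_xx·S_yy) = 1140 / √(420·7988) = 1140 / √3354960 = 1140 / 1831.6550 = 0.6224

0.6224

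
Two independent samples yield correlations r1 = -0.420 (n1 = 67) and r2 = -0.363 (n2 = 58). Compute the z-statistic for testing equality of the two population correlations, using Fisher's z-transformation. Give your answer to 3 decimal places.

z1 = atanh(-0.420) = -0.447692,  z2 = atanh(-0.363) = -0.380337
SE = √(1/(n1−3) + 1/(n2−3)) = √(1/64 + 1/55) = √(0.0156250 + 0.0181818) = √0.0338068 = 0.183866
z = (z1 − z2)/SE = (-0.447692 − (-0.380337)) / 0.183866 = -0.067355 / 0.183866 = -0.366

-0.366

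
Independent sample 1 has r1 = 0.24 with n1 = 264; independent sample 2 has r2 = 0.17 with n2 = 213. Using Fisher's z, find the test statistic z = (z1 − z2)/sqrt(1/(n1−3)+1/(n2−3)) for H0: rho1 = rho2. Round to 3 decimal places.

Fisher z-transforms: z1 = atanh(0.24) = 0.244774, z2 = atanh(0.17) = 0.171667; difference d = 0.073107
Var(d) = 1/261 + 1/210 = 0.0038314 + 0.0047619 = 0.0085933
z = d/√Var(d) = 0.073107 / √0.0085933 = 0.073107 / 0.092700 = 0.789

0.789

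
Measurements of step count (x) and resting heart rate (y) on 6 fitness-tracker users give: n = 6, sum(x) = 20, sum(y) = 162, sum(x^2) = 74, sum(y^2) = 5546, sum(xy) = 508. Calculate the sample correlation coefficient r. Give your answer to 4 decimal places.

-0.3452

S_xy = nΣxy − ΣxΣy = 6·508 − 20·162 = 3048 − 3240 = -192
S_xx = nΣx² − (Σx)² = 6·74 − 20² = 444 − 400 = 44
S_yy = nΣy² − (Σy)² = 6·5546 − 162² = 33276 − 26244 = 7032
r = S_xy / √(S_xx·S_yy) = -192 / √(44·7032) = -192 / √309408 = -192 / 556.2446 = -0.3452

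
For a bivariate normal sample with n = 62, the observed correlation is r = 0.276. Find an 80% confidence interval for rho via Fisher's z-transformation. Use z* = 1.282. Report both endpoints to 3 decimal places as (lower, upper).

(0.116, 0.422)

Fisher z: z_r = atanh(r) = ½·ln((1+0.276)/(1−0.276)) = 0.283347
SE(z) = 1/√(n−3) = 1/√59 = 0.130189
80% ⇒ z* = 1.282; margin = 1.282·0.130189 = 0.166902
CI on z-scale: (0.116445, 0.450249)
Back-transform: tanh(0.116445) = 0.115922, tanh(0.450249) = 0.422104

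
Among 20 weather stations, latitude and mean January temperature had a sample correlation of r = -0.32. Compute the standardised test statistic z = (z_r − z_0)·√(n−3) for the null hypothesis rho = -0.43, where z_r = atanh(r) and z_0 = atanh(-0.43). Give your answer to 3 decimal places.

Fisher z: atanh(-0.32) = -0.331647, atanh(-0.43) = -0.459897
z = (z_r − z_0)·√(n−3) = (-0.331647 − (-0.459897))·√17 = 0.128250 · 4.123106 = 0.529

0.529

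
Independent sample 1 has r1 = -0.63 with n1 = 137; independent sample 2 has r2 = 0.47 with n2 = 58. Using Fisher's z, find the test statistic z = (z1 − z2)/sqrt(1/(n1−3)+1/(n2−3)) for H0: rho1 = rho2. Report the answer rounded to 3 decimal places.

Fisher z-transforms: z1 = atanh(-0.63) = -0.741416, z2 = atanh(0.47) = 0.510070; difference d = -1.251486
Var(d) = 1/134 + 1/55 = 0.0074627 + 0.0181818 = 0.0256445
z = d/√Var(d) = -1.251486 / √0.0256445 = -1.251486 / 0.160139 = -7.815

-7.815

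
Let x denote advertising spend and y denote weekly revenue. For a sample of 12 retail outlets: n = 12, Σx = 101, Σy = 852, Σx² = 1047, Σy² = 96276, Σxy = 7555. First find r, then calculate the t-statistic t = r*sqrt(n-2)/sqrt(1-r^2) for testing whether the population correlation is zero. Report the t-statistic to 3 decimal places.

Numerator: nΣxy − (Σx)(Σy) = 12·7555 − (101)(852) = 4608
Denominator: √[(nΣx²−(Σx)²)(nΣy²−(Σy)²)]
  nΣx²−(Σx)² = 12·1047 − 10201 = 2363;  nΣy²−(Σy)² = 12·96276 − 725904 = 429408
  √(2363·429408) = √1014691104 = 31854.2164
r = 4608 / 31854.2164 = 0.1447
t = r·√(n−2)/√(1−r²) = 0.1447·√10 / √(1−0.020938) = 0.457582 / 0.989476 = 0.462

0.462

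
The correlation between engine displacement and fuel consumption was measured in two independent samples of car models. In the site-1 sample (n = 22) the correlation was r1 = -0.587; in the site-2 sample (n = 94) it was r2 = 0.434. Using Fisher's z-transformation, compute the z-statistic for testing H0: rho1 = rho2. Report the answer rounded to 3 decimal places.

z1 = atanh(-0.587) = -0.673077,  z2 = atanh(0.434) = 0.464814
SE = √(1/(n1−3) + 1/(n2−3)) = √(1/19 + 1/91) = √(0.0526316 + 0.0109890) = √0.0636206 = 0.252231
z = (z1 − z2)/SE = (-0.673077 − 0.464814) / 0.252231 = -1.137891 / 0.252231 = -4.511

-4.511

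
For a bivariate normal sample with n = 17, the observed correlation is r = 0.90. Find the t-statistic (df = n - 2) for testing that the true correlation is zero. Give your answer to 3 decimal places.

7.997

t = r·√(n−2) / √(1−r²) with r = 0.90, n = 17
  = 0.90·√15 / √(1 − 0.8100)
  = 0.90·3.872983 / 0.435890
  = 3.485685 / 0.435890 = 7.997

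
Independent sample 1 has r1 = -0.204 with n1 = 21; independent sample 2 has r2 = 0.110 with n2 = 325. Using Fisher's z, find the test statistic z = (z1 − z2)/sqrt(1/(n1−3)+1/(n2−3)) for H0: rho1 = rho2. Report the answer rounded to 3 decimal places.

Fisher z-transforms: z1 = atanh(-0.204) = -0.206903, z2 = atanh(0.110) = 0.110447; difference d = -0.317350
Var(d) = 1/18 + 1/322 = 0.0555556 + 0.0031056 = 0.0586612
z = d/√Var(d) = -0.317350 / √0.0586612 = -0.317350 / 0.242201 = -1.310

-1.310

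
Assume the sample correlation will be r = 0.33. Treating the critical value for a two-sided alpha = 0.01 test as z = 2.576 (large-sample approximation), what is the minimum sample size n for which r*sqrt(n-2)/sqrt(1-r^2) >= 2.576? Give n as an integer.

57

r√(n−2)/√(1−r²) ≥ 2.576  ⇔  n−2 ≥ (2.576)²·(1−r²)/r²
(1−r²)/r² = (1−0.1089)/0.1089 = 8.1827
n ≥ 2 + 6.635776·8.1827 = 2 + 54.2986 = 56.2986
⌈56.2986⌉ = 57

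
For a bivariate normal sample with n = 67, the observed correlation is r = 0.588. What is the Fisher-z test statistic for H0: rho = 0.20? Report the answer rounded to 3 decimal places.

3.775

Fisher z: atanh(0.588) = 0.674604, atanh(0.20) = 0.202733
z = (z_r − z_0)·√(n−3) = (0.674604 − 0.202733)·√64 = 0.471871 · 8.000000 = 3.775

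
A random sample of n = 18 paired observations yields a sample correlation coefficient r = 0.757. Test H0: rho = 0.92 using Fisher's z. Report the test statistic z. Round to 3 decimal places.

-2.323

z_r = atanh(0.757) = 0.989151,  z_0 = atanh(0.92) = 1.589027
SE = 1/√(n−3) = 1/√15 = 0.258199
z = (z_r − z_0)/SE = (0.989151 − 1.589027) / 0.258199 = -0.599876 / 0.258199 = -2.323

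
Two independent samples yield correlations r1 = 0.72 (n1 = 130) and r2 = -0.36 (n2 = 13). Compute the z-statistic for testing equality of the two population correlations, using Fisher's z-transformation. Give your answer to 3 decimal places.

3.911

Fisher z-transforms: z1 = atanh(0.72) = 0.907645, z2 = atanh(-0.36) = -0.376886; difference d = 1.284531
Var(d) = 1/127 + 1/10 = 0.0078740 + 0.1000000 = 0.1078740
z = d/√Var(d) = 1.284531 / √0.1078740 = 1.284531 / 0.328442 = 3.911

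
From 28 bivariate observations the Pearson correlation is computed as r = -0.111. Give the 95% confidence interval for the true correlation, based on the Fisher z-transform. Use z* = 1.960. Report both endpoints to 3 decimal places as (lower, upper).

Fisher z: z_r = atanh(r) = ½·ln((1+(-0.111))/(1−(-0.111))) = -0.111459
SE(z) = 1/√(n−3) = 1/√25 = 0.200000
95% ⇒ z* = 1.960; margin = 1.960·0.200000 = 0.392000
CI on z-scale: (-0.503459, 0.280541)
Back-transform: tanh(-0.503459) = -0.464833, tanh(0.280541) = 0.273406

(-0.465, 0.273)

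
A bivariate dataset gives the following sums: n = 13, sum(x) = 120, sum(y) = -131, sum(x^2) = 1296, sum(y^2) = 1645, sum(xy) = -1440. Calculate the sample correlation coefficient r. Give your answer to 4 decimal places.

Numerator: nΣxy − (Σx)(Σy) = 13·(-1440) − (120)(-131) = -3000
Denominator: √[(nΣx²−(Σx)²)(nΣy²−(Σy)²)]
  nΣx²−(Σx)² = 13·1296 − 14400 = 2448;  nΣy²−(Σy)² = 13·1645 − 17161 = 4224
  √(2448·4224) = √10340352 = 3215.6418
r = -3000 / 3215.6418 = -0.9329

-0.9329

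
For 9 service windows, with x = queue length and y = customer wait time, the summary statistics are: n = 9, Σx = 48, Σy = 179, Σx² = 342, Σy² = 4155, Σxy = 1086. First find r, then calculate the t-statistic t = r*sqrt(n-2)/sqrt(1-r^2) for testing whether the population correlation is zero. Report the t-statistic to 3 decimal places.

S_xy = nΣxy − ΣxΣy = 9·1086 − 48·179 = 9774 − 8592 = 1182
S_xx = nΣx² − (Σx)² = 9·342 − 48² = 3078 − 2304 = 774
S_yy = nΣy² − (Σy)² = 9·4155 − 179² = 37395 − 32041 = 5354
r = S_xy / √(S_xx·S_yy) = 1182 / √(774·5354) = 1182 / √4143996 = 1182 / 2035.6807 = 0.5806
t = r·√(n−2)/√(1−r²) = 0.5806·√7 / √(1−0.337096) = 1.536123 / 0.814189 = 1.887

1.887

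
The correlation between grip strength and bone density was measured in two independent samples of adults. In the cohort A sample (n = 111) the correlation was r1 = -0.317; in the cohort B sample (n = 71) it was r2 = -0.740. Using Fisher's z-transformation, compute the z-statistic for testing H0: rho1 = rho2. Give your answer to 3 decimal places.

Fisher z-transforms: z1 = atanh(-0.317) = -0.328308, z2 = atanh(-0.740) = -0.950479; difference d = 0.622171
Var(d) = 1/108 + 1/68 = 0.0092593 + 0.0147059 = 0.0239652
z = d/√Var(d) = 0.622171 / √0.0239652 = 0.622171 / 0.154807 = 4.019

4.019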